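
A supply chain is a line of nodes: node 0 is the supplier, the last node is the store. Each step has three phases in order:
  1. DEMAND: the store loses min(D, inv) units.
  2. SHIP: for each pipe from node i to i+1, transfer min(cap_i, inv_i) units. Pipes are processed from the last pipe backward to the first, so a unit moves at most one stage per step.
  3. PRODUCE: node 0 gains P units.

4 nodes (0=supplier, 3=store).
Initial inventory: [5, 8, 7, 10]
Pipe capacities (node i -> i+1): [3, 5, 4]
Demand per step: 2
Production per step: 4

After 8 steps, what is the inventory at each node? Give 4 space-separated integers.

Step 1: demand=2,sold=2 ship[2->3]=4 ship[1->2]=5 ship[0->1]=3 prod=4 -> inv=[6 6 8 12]
Step 2: demand=2,sold=2 ship[2->3]=4 ship[1->2]=5 ship[0->1]=3 prod=4 -> inv=[7 4 9 14]
Step 3: demand=2,sold=2 ship[2->3]=4 ship[1->2]=4 ship[0->1]=3 prod=4 -> inv=[8 3 9 16]
Step 4: demand=2,sold=2 ship[2->3]=4 ship[1->2]=3 ship[0->1]=3 prod=4 -> inv=[9 3 8 18]
Step 5: demand=2,sold=2 ship[2->3]=4 ship[1->2]=3 ship[0->1]=3 prod=4 -> inv=[10 3 7 20]
Step 6: demand=2,sold=2 ship[2->3]=4 ship[1->2]=3 ship[0->1]=3 prod=4 -> inv=[11 3 6 22]
Step 7: demand=2,sold=2 ship[2->3]=4 ship[1->2]=3 ship[0->1]=3 prod=4 -> inv=[12 3 5 24]
Step 8: demand=2,sold=2 ship[2->3]=4 ship[1->2]=3 ship[0->1]=3 prod=4 -> inv=[13 3 4 26]

13 3 4 26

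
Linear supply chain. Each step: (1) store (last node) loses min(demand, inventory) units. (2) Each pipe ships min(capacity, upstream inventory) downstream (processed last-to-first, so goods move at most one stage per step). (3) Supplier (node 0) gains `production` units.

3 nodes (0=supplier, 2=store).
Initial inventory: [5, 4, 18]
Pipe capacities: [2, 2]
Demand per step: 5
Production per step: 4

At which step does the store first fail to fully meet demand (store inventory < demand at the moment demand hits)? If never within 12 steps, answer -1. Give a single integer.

Step 1: demand=5,sold=5 ship[1->2]=2 ship[0->1]=2 prod=4 -> [7 4 15]
Step 2: demand=5,sold=5 ship[1->2]=2 ship[0->1]=2 prod=4 -> [9 4 12]
Step 3: demand=5,sold=5 ship[1->2]=2 ship[0->1]=2 prod=4 -> [11 4 9]
Step 4: demand=5,sold=5 ship[1->2]=2 ship[0->1]=2 prod=4 -> [13 4 6]
Step 5: demand=5,sold=5 ship[1->2]=2 ship[0->1]=2 prod=4 -> [15 4 3]
Step 6: demand=5,sold=3 ship[1->2]=2 ship[0->1]=2 prod=4 -> [17 4 2]
Step 7: demand=5,sold=2 ship[1->2]=2 ship[0->1]=2 prod=4 -> [19 4 2]
Step 8: demand=5,sold=2 ship[1->2]=2 ship[0->1]=2 prod=4 -> [21 4 2]
Step 9: demand=5,sold=2 ship[1->2]=2 ship[0->1]=2 prod=4 -> [23 4 2]
Step 10: demand=5,sold=2 ship[1->2]=2 ship[0->1]=2 prod=4 -> [25 4 2]
Step 11: demand=5,sold=2 ship[1->2]=2 ship[0->1]=2 prod=4 -> [27 4 2]
Step 12: demand=5,sold=2 ship[1->2]=2 ship[0->1]=2 prod=4 -> [29 4 2]
First stockout at step 6

6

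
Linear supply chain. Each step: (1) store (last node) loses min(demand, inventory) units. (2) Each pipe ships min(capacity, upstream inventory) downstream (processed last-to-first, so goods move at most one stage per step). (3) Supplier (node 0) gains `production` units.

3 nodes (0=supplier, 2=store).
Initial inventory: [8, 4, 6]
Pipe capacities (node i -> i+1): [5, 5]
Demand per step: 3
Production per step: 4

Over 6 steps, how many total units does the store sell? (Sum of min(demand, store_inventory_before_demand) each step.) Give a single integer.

Answer: 18

Derivation:
Step 1: sold=3 (running total=3) -> [7 5 7]
Step 2: sold=3 (running total=6) -> [6 5 9]
Step 3: sold=3 (running total=9) -> [5 5 11]
Step 4: sold=3 (running total=12) -> [4 5 13]
Step 5: sold=3 (running total=15) -> [4 4 15]
Step 6: sold=3 (running total=18) -> [4 4 16]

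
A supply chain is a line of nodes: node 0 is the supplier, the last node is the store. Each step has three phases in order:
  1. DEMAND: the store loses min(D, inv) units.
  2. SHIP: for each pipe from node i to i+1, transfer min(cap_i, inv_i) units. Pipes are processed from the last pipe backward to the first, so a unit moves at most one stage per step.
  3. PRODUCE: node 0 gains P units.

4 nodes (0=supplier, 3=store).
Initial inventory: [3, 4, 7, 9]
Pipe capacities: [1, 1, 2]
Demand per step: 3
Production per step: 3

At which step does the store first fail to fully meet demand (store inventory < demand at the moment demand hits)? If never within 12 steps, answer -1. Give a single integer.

Step 1: demand=3,sold=3 ship[2->3]=2 ship[1->2]=1 ship[0->1]=1 prod=3 -> [5 4 6 8]
Step 2: demand=3,sold=3 ship[2->3]=2 ship[1->2]=1 ship[0->1]=1 prod=3 -> [7 4 5 7]
Step 3: demand=3,sold=3 ship[2->3]=2 ship[1->2]=1 ship[0->1]=1 prod=3 -> [9 4 4 6]
Step 4: demand=3,sold=3 ship[2->3]=2 ship[1->2]=1 ship[0->1]=1 prod=3 -> [11 4 3 5]
Step 5: demand=3,sold=3 ship[2->3]=2 ship[1->2]=1 ship[0->1]=1 prod=3 -> [13 4 2 4]
Step 6: demand=3,sold=3 ship[2->3]=2 ship[1->2]=1 ship[0->1]=1 prod=3 -> [15 4 1 3]
Step 7: demand=3,sold=3 ship[2->3]=1 ship[1->2]=1 ship[0->1]=1 prod=3 -> [17 4 1 1]
Step 8: demand=3,sold=1 ship[2->3]=1 ship[1->2]=1 ship[0->1]=1 prod=3 -> [19 4 1 1]
Step 9: demand=3,sold=1 ship[2->3]=1 ship[1->2]=1 ship[0->1]=1 prod=3 -> [21 4 1 1]
Step 10: demand=3,sold=1 ship[2->3]=1 ship[1->2]=1 ship[0->1]=1 prod=3 -> [23 4 1 1]
Step 11: demand=3,sold=1 ship[2->3]=1 ship[1->2]=1 ship[0->1]=1 prod=3 -> [25 4 1 1]
Step 12: demand=3,sold=1 ship[2->3]=1 ship[1->2]=1 ship[0->1]=1 prod=3 -> [27 4 1 1]
First stockout at step 8

8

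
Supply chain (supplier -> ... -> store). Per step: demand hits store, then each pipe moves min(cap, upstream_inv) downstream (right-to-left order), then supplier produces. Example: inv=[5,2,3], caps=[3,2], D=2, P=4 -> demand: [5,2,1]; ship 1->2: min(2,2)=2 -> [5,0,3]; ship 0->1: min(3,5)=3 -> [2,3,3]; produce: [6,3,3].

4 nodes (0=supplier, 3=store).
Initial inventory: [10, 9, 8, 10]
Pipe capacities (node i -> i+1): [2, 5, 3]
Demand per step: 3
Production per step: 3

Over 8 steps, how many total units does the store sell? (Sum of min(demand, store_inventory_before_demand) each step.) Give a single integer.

Answer: 24

Derivation:
Step 1: sold=3 (running total=3) -> [11 6 10 10]
Step 2: sold=3 (running total=6) -> [12 3 12 10]
Step 3: sold=3 (running total=9) -> [13 2 12 10]
Step 4: sold=3 (running total=12) -> [14 2 11 10]
Step 5: sold=3 (running total=15) -> [15 2 10 10]
Step 6: sold=3 (running total=18) -> [16 2 9 10]
Step 7: sold=3 (running total=21) -> [17 2 8 10]
Step 8: sold=3 (running total=24) -> [18 2 7 10]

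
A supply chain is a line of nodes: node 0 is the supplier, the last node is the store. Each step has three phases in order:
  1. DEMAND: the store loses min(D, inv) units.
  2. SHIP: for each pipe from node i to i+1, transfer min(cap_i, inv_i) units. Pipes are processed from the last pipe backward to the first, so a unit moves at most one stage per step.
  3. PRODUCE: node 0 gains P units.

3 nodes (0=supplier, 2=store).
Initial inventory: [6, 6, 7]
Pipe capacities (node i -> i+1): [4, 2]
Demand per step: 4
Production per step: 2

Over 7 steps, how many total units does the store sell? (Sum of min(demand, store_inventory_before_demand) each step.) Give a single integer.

Step 1: sold=4 (running total=4) -> [4 8 5]
Step 2: sold=4 (running total=8) -> [2 10 3]
Step 3: sold=3 (running total=11) -> [2 10 2]
Step 4: sold=2 (running total=13) -> [2 10 2]
Step 5: sold=2 (running total=15) -> [2 10 2]
Step 6: sold=2 (running total=17) -> [2 10 2]
Step 7: sold=2 (running total=19) -> [2 10 2]

Answer: 19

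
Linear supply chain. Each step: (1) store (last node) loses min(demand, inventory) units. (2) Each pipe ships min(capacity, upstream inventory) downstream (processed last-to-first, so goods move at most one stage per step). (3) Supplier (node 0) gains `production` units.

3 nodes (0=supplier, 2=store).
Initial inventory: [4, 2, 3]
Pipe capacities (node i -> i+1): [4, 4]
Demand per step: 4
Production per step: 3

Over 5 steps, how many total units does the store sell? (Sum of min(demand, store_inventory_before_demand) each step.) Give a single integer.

Answer: 15

Derivation:
Step 1: sold=3 (running total=3) -> [3 4 2]
Step 2: sold=2 (running total=5) -> [3 3 4]
Step 3: sold=4 (running total=9) -> [3 3 3]
Step 4: sold=3 (running total=12) -> [3 3 3]
Step 5: sold=3 (running total=15) -> [3 3 3]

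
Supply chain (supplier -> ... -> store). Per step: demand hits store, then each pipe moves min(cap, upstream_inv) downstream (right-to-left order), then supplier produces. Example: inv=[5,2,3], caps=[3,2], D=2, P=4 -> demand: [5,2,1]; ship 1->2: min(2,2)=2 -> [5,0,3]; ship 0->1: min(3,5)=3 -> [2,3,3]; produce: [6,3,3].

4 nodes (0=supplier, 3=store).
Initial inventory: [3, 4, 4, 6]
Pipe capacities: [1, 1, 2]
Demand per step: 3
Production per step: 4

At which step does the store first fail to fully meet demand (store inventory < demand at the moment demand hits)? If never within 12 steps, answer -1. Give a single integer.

Step 1: demand=3,sold=3 ship[2->3]=2 ship[1->2]=1 ship[0->1]=1 prod=4 -> [6 4 3 5]
Step 2: demand=3,sold=3 ship[2->3]=2 ship[1->2]=1 ship[0->1]=1 prod=4 -> [9 4 2 4]
Step 3: demand=3,sold=3 ship[2->3]=2 ship[1->2]=1 ship[0->1]=1 prod=4 -> [12 4 1 3]
Step 4: demand=3,sold=3 ship[2->3]=1 ship[1->2]=1 ship[0->1]=1 prod=4 -> [15 4 1 1]
Step 5: demand=3,sold=1 ship[2->3]=1 ship[1->2]=1 ship[0->1]=1 prod=4 -> [18 4 1 1]
Step 6: demand=3,sold=1 ship[2->3]=1 ship[1->2]=1 ship[0->1]=1 prod=4 -> [21 4 1 1]
Step 7: demand=3,sold=1 ship[2->3]=1 ship[1->2]=1 ship[0->1]=1 prod=4 -> [24 4 1 1]
Step 8: demand=3,sold=1 ship[2->3]=1 ship[1->2]=1 ship[0->1]=1 prod=4 -> [27 4 1 1]
Step 9: demand=3,sold=1 ship[2->3]=1 ship[1->2]=1 ship[0->1]=1 prod=4 -> [30 4 1 1]
Step 10: demand=3,sold=1 ship[2->3]=1 ship[1->2]=1 ship[0->1]=1 prod=4 -> [33 4 1 1]
Step 11: demand=3,sold=1 ship[2->3]=1 ship[1->2]=1 ship[0->1]=1 prod=4 -> [36 4 1 1]
Step 12: demand=3,sold=1 ship[2->3]=1 ship[1->2]=1 ship[0->1]=1 prod=4 -> [39 4 1 1]
First stockout at step 5

5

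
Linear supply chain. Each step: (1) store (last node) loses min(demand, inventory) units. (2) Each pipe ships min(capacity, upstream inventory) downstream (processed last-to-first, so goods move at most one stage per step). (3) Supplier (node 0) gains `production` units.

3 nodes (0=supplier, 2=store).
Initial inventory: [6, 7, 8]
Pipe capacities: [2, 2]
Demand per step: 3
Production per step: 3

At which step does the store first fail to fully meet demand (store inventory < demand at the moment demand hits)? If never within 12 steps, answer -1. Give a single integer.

Step 1: demand=3,sold=3 ship[1->2]=2 ship[0->1]=2 prod=3 -> [7 7 7]
Step 2: demand=3,sold=3 ship[1->2]=2 ship[0->1]=2 prod=3 -> [8 7 6]
Step 3: demand=3,sold=3 ship[1->2]=2 ship[0->1]=2 prod=3 -> [9 7 5]
Step 4: demand=3,sold=3 ship[1->2]=2 ship[0->1]=2 prod=3 -> [10 7 4]
Step 5: demand=3,sold=3 ship[1->2]=2 ship[0->1]=2 prod=3 -> [11 7 3]
Step 6: demand=3,sold=3 ship[1->2]=2 ship[0->1]=2 prod=3 -> [12 7 2]
Step 7: demand=3,sold=2 ship[1->2]=2 ship[0->1]=2 prod=3 -> [13 7 2]
Step 8: demand=3,sold=2 ship[1->2]=2 ship[0->1]=2 prod=3 -> [14 7 2]
Step 9: demand=3,sold=2 ship[1->2]=2 ship[0->1]=2 prod=3 -> [15 7 2]
Step 10: demand=3,sold=2 ship[1->2]=2 ship[0->1]=2 prod=3 -> [16 7 2]
Step 11: demand=3,sold=2 ship[1->2]=2 ship[0->1]=2 prod=3 -> [17 7 2]
Step 12: demand=3,sold=2 ship[1->2]=2 ship[0->1]=2 prod=3 -> [18 7 2]
First stockout at step 7

7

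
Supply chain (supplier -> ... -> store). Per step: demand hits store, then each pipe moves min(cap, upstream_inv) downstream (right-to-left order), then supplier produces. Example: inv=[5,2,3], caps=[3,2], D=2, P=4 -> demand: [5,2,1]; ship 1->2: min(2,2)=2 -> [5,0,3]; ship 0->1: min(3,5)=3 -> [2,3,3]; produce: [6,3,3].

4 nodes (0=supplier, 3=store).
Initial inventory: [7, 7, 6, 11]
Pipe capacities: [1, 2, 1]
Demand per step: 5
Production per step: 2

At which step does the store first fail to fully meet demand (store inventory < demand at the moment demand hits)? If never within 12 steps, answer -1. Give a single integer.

Step 1: demand=5,sold=5 ship[2->3]=1 ship[1->2]=2 ship[0->1]=1 prod=2 -> [8 6 7 7]
Step 2: demand=5,sold=5 ship[2->3]=1 ship[1->2]=2 ship[0->1]=1 prod=2 -> [9 5 8 3]
Step 3: demand=5,sold=3 ship[2->3]=1 ship[1->2]=2 ship[0->1]=1 prod=2 -> [10 4 9 1]
Step 4: demand=5,sold=1 ship[2->3]=1 ship[1->2]=2 ship[0->1]=1 prod=2 -> [11 3 10 1]
Step 5: demand=5,sold=1 ship[2->3]=1 ship[1->2]=2 ship[0->1]=1 prod=2 -> [12 2 11 1]
Step 6: demand=5,sold=1 ship[2->3]=1 ship[1->2]=2 ship[0->1]=1 prod=2 -> [13 1 12 1]
Step 7: demand=5,sold=1 ship[2->3]=1 ship[1->2]=1 ship[0->1]=1 prod=2 -> [14 1 12 1]
Step 8: demand=5,sold=1 ship[2->3]=1 ship[1->2]=1 ship[0->1]=1 prod=2 -> [15 1 12 1]
Step 9: demand=5,sold=1 ship[2->3]=1 ship[1->2]=1 ship[0->1]=1 prod=2 -> [16 1 12 1]
Step 10: demand=5,sold=1 ship[2->3]=1 ship[1->2]=1 ship[0->1]=1 prod=2 -> [17 1 12 1]
Step 11: demand=5,sold=1 ship[2->3]=1 ship[1->2]=1 ship[0->1]=1 prod=2 -> [18 1 12 1]
Step 12: demand=5,sold=1 ship[2->3]=1 ship[1->2]=1 ship[0->1]=1 prod=2 -> [19 1 12 1]
First stockout at step 3

3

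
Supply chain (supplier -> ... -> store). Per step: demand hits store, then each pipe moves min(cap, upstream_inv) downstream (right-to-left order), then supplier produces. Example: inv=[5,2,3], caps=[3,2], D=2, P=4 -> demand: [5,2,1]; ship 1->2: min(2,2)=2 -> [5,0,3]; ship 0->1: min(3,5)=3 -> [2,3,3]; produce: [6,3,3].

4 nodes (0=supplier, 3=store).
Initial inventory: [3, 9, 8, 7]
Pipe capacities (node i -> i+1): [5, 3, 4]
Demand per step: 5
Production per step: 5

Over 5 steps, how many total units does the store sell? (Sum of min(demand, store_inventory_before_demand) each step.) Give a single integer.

Answer: 23

Derivation:
Step 1: sold=5 (running total=5) -> [5 9 7 6]
Step 2: sold=5 (running total=10) -> [5 11 6 5]
Step 3: sold=5 (running total=15) -> [5 13 5 4]
Step 4: sold=4 (running total=19) -> [5 15 4 4]
Step 5: sold=4 (running total=23) -> [5 17 3 4]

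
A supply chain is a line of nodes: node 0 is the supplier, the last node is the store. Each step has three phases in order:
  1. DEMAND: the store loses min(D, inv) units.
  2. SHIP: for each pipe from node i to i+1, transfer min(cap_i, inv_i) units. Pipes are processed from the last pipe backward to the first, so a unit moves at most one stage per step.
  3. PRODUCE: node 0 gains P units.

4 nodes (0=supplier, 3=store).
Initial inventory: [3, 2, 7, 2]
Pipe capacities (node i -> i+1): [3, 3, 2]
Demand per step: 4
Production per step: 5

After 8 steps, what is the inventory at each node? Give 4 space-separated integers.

Step 1: demand=4,sold=2 ship[2->3]=2 ship[1->2]=2 ship[0->1]=3 prod=5 -> inv=[5 3 7 2]
Step 2: demand=4,sold=2 ship[2->3]=2 ship[1->2]=3 ship[0->1]=3 prod=5 -> inv=[7 3 8 2]
Step 3: demand=4,sold=2 ship[2->3]=2 ship[1->2]=3 ship[0->1]=3 prod=5 -> inv=[9 3 9 2]
Step 4: demand=4,sold=2 ship[2->3]=2 ship[1->2]=3 ship[0->1]=3 prod=5 -> inv=[11 3 10 2]
Step 5: demand=4,sold=2 ship[2->3]=2 ship[1->2]=3 ship[0->1]=3 prod=5 -> inv=[13 3 11 2]
Step 6: demand=4,sold=2 ship[2->3]=2 ship[1->2]=3 ship[0->1]=3 prod=5 -> inv=[15 3 12 2]
Step 7: demand=4,sold=2 ship[2->3]=2 ship[1->2]=3 ship[0->1]=3 prod=5 -> inv=[17 3 13 2]
Step 8: demand=4,sold=2 ship[2->3]=2 ship[1->2]=3 ship[0->1]=3 prod=5 -> inv=[19 3 14 2]

19 3 14 2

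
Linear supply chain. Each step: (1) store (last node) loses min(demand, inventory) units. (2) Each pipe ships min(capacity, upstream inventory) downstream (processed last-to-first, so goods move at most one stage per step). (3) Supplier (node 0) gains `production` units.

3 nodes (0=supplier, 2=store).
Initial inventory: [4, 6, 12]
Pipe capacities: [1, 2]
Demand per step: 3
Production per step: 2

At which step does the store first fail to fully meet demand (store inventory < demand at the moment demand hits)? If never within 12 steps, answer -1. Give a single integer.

Step 1: demand=3,sold=3 ship[1->2]=2 ship[0->1]=1 prod=2 -> [5 5 11]
Step 2: demand=3,sold=3 ship[1->2]=2 ship[0->1]=1 prod=2 -> [6 4 10]
Step 3: demand=3,sold=3 ship[1->2]=2 ship[0->1]=1 prod=2 -> [7 3 9]
Step 4: demand=3,sold=3 ship[1->2]=2 ship[0->1]=1 prod=2 -> [8 2 8]
Step 5: demand=3,sold=3 ship[1->2]=2 ship[0->1]=1 prod=2 -> [9 1 7]
Step 6: demand=3,sold=3 ship[1->2]=1 ship[0->1]=1 prod=2 -> [10 1 5]
Step 7: demand=3,sold=3 ship[1->2]=1 ship[0->1]=1 prod=2 -> [11 1 3]
Step 8: demand=3,sold=3 ship[1->2]=1 ship[0->1]=1 prod=2 -> [12 1 1]
Step 9: demand=3,sold=1 ship[1->2]=1 ship[0->1]=1 prod=2 -> [13 1 1]
Step 10: demand=3,sold=1 ship[1->2]=1 ship[0->1]=1 prod=2 -> [14 1 1]
Step 11: demand=3,sold=1 ship[1->2]=1 ship[0->1]=1 prod=2 -> [15 1 1]
Step 12: demand=3,sold=1 ship[1->2]=1 ship[0->1]=1 prod=2 -> [16 1 1]
First stockout at step 9

9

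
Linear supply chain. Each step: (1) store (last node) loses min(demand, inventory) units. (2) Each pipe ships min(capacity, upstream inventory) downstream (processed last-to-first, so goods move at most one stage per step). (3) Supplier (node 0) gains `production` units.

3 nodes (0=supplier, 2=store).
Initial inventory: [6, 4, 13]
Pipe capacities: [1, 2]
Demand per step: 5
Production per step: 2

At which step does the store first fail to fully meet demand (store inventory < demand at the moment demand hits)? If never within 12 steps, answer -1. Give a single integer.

Step 1: demand=5,sold=5 ship[1->2]=2 ship[0->1]=1 prod=2 -> [7 3 10]
Step 2: demand=5,sold=5 ship[1->2]=2 ship[0->1]=1 prod=2 -> [8 2 7]
Step 3: demand=5,sold=5 ship[1->2]=2 ship[0->1]=1 prod=2 -> [9 1 4]
Step 4: demand=5,sold=4 ship[1->2]=1 ship[0->1]=1 prod=2 -> [10 1 1]
Step 5: demand=5,sold=1 ship[1->2]=1 ship[0->1]=1 prod=2 -> [11 1 1]
Step 6: demand=5,sold=1 ship[1->2]=1 ship[0->1]=1 prod=2 -> [12 1 1]
Step 7: demand=5,sold=1 ship[1->2]=1 ship[0->1]=1 prod=2 -> [13 1 1]
Step 8: demand=5,sold=1 ship[1->2]=1 ship[0->1]=1 prod=2 -> [14 1 1]
Step 9: demand=5,sold=1 ship[1->2]=1 ship[0->1]=1 prod=2 -> [15 1 1]
Step 10: demand=5,sold=1 ship[1->2]=1 ship[0->1]=1 prod=2 -> [16 1 1]
Step 11: demand=5,sold=1 ship[1->2]=1 ship[0->1]=1 prod=2 -> [17 1 1]
Step 12: demand=5,sold=1 ship[1->2]=1 ship[0->1]=1 prod=2 -> [18 1 1]
First stockout at step 4

4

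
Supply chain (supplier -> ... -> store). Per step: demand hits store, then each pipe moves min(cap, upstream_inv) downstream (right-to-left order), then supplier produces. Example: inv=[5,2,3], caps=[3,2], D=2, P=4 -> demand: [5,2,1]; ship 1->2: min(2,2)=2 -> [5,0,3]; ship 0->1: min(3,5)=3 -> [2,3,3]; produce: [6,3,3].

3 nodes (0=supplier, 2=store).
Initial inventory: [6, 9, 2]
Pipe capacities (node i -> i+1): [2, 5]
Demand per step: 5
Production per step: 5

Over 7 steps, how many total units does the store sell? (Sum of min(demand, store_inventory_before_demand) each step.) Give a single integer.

Answer: 21

Derivation:
Step 1: sold=2 (running total=2) -> [9 6 5]
Step 2: sold=5 (running total=7) -> [12 3 5]
Step 3: sold=5 (running total=12) -> [15 2 3]
Step 4: sold=3 (running total=15) -> [18 2 2]
Step 5: sold=2 (running total=17) -> [21 2 2]
Step 6: sold=2 (running total=19) -> [24 2 2]
Step 7: sold=2 (running total=21) -> [27 2 2]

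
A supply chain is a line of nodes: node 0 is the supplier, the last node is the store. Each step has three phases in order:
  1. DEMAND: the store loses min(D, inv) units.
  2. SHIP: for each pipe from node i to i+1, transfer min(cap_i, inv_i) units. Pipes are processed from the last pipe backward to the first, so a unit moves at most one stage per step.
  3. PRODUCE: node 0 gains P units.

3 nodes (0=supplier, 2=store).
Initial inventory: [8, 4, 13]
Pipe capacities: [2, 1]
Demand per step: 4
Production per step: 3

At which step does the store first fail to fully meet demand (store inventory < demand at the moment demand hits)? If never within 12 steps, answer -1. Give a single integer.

Step 1: demand=4,sold=4 ship[1->2]=1 ship[0->1]=2 prod=3 -> [9 5 10]
Step 2: demand=4,sold=4 ship[1->2]=1 ship[0->1]=2 prod=3 -> [10 6 7]
Step 3: demand=4,sold=4 ship[1->2]=1 ship[0->1]=2 prod=3 -> [11 7 4]
Step 4: demand=4,sold=4 ship[1->2]=1 ship[0->1]=2 prod=3 -> [12 8 1]
Step 5: demand=4,sold=1 ship[1->2]=1 ship[0->1]=2 prod=3 -> [13 9 1]
Step 6: demand=4,sold=1 ship[1->2]=1 ship[0->1]=2 prod=3 -> [14 10 1]
Step 7: demand=4,sold=1 ship[1->2]=1 ship[0->1]=2 prod=3 -> [15 11 1]
Step 8: demand=4,sold=1 ship[1->2]=1 ship[0->1]=2 prod=3 -> [16 12 1]
Step 9: demand=4,sold=1 ship[1->2]=1 ship[0->1]=2 prod=3 -> [17 13 1]
Step 10: demand=4,sold=1 ship[1->2]=1 ship[0->1]=2 prod=3 -> [18 14 1]
Step 11: demand=4,sold=1 ship[1->2]=1 ship[0->1]=2 prod=3 -> [19 15 1]
Step 12: demand=4,sold=1 ship[1->2]=1 ship[0->1]=2 prod=3 -> [20 16 1]
First stockout at step 5

5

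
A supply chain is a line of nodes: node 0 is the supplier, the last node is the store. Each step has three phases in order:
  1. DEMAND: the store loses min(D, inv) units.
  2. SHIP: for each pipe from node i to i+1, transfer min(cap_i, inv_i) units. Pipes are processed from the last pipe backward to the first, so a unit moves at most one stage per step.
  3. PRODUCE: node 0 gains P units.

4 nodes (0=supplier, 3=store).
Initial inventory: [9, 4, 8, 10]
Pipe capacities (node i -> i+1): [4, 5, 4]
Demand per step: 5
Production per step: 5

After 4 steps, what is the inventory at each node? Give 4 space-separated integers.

Step 1: demand=5,sold=5 ship[2->3]=4 ship[1->2]=4 ship[0->1]=4 prod=5 -> inv=[10 4 8 9]
Step 2: demand=5,sold=5 ship[2->3]=4 ship[1->2]=4 ship[0->1]=4 prod=5 -> inv=[11 4 8 8]
Step 3: demand=5,sold=5 ship[2->3]=4 ship[1->2]=4 ship[0->1]=4 prod=5 -> inv=[12 4 8 7]
Step 4: demand=5,sold=5 ship[2->3]=4 ship[1->2]=4 ship[0->1]=4 prod=5 -> inv=[13 4 8 6]

13 4 8 6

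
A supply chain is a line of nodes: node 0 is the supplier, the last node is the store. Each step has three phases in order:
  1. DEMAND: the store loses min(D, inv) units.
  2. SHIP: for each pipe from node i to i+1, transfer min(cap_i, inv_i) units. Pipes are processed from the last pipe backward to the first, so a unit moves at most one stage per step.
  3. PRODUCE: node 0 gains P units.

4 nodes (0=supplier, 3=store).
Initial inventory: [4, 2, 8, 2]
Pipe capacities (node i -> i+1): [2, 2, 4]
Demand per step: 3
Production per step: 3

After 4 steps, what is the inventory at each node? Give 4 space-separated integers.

Step 1: demand=3,sold=2 ship[2->3]=4 ship[1->2]=2 ship[0->1]=2 prod=3 -> inv=[5 2 6 4]
Step 2: demand=3,sold=3 ship[2->3]=4 ship[1->2]=2 ship[0->1]=2 prod=3 -> inv=[6 2 4 5]
Step 3: demand=3,sold=3 ship[2->3]=4 ship[1->2]=2 ship[0->1]=2 prod=3 -> inv=[7 2 2 6]
Step 4: demand=3,sold=3 ship[2->3]=2 ship[1->2]=2 ship[0->1]=2 prod=3 -> inv=[8 2 2 5]

8 2 2 5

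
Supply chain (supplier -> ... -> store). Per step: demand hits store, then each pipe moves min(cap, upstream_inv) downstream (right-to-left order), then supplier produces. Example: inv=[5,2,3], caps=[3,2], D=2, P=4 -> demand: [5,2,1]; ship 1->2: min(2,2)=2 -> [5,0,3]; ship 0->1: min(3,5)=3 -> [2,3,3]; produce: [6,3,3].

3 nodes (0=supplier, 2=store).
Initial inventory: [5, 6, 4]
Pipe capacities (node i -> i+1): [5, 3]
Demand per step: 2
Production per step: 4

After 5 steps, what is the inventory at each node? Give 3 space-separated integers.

Step 1: demand=2,sold=2 ship[1->2]=3 ship[0->1]=5 prod=4 -> inv=[4 8 5]
Step 2: demand=2,sold=2 ship[1->2]=3 ship[0->1]=4 prod=4 -> inv=[4 9 6]
Step 3: demand=2,sold=2 ship[1->2]=3 ship[0->1]=4 prod=4 -> inv=[4 10 7]
Step 4: demand=2,sold=2 ship[1->2]=3 ship[0->1]=4 prod=4 -> inv=[4 11 8]
Step 5: demand=2,sold=2 ship[1->2]=3 ship[0->1]=4 prod=4 -> inv=[4 12 9]

4 12 9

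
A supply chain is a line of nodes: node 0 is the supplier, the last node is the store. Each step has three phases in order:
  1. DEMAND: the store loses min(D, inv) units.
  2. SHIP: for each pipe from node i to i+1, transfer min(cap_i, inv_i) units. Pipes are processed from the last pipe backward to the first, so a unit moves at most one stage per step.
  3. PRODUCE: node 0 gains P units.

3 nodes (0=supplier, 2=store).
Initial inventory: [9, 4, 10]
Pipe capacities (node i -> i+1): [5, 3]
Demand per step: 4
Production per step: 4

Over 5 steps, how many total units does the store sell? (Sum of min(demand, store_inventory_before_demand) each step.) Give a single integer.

Step 1: sold=4 (running total=4) -> [8 6 9]
Step 2: sold=4 (running total=8) -> [7 8 8]
Step 3: sold=4 (running total=12) -> [6 10 7]
Step 4: sold=4 (running total=16) -> [5 12 6]
Step 5: sold=4 (running total=20) -> [4 14 5]

Answer: 20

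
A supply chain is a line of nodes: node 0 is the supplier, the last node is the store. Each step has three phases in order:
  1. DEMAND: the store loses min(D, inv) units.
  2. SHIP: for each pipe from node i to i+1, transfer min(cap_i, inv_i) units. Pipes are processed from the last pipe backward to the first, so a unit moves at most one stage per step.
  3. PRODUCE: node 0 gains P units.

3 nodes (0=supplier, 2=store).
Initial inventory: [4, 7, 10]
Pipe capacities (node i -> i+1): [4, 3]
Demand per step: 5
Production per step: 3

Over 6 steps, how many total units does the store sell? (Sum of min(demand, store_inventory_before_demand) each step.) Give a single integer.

Answer: 25

Derivation:
Step 1: sold=5 (running total=5) -> [3 8 8]
Step 2: sold=5 (running total=10) -> [3 8 6]
Step 3: sold=5 (running total=15) -> [3 8 4]
Step 4: sold=4 (running total=19) -> [3 8 3]
Step 5: sold=3 (running total=22) -> [3 8 3]
Step 6: sold=3 (running total=25) -> [3 8 3]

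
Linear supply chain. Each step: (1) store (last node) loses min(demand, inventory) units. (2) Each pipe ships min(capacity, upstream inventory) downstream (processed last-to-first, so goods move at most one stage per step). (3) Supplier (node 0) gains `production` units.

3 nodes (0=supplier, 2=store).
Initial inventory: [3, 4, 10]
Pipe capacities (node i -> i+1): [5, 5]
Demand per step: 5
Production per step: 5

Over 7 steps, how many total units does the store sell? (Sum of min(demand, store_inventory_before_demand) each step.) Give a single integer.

Step 1: sold=5 (running total=5) -> [5 3 9]
Step 2: sold=5 (running total=10) -> [5 5 7]
Step 3: sold=5 (running total=15) -> [5 5 7]
Step 4: sold=5 (running total=20) -> [5 5 7]
Step 5: sold=5 (running total=25) -> [5 5 7]
Step 6: sold=5 (running total=30) -> [5 5 7]
Step 7: sold=5 (running total=35) -> [5 5 7]

Answer: 35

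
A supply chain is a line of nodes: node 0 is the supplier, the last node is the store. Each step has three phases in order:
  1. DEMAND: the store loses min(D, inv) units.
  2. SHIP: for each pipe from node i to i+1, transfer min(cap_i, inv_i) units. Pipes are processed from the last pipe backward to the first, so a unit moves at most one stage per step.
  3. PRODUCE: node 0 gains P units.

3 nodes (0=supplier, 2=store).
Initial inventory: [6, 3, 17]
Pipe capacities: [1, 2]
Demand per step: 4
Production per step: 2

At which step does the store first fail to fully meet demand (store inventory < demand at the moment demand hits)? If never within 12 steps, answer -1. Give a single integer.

Step 1: demand=4,sold=4 ship[1->2]=2 ship[0->1]=1 prod=2 -> [7 2 15]
Step 2: demand=4,sold=4 ship[1->2]=2 ship[0->1]=1 prod=2 -> [8 1 13]
Step 3: demand=4,sold=4 ship[1->2]=1 ship[0->1]=1 prod=2 -> [9 1 10]
Step 4: demand=4,sold=4 ship[1->2]=1 ship[0->1]=1 prod=2 -> [10 1 7]
Step 5: demand=4,sold=4 ship[1->2]=1 ship[0->1]=1 prod=2 -> [11 1 4]
Step 6: demand=4,sold=4 ship[1->2]=1 ship[0->1]=1 prod=2 -> [12 1 1]
Step 7: demand=4,sold=1 ship[1->2]=1 ship[0->1]=1 prod=2 -> [13 1 1]
Step 8: demand=4,sold=1 ship[1->2]=1 ship[0->1]=1 prod=2 -> [14 1 1]
Step 9: demand=4,sold=1 ship[1->2]=1 ship[0->1]=1 prod=2 -> [15 1 1]
Step 10: demand=4,sold=1 ship[1->2]=1 ship[0->1]=1 prod=2 -> [16 1 1]
Step 11: demand=4,sold=1 ship[1->2]=1 ship[0->1]=1 prod=2 -> [17 1 1]
Step 12: demand=4,sold=1 ship[1->2]=1 ship[0->1]=1 prod=2 -> [18 1 1]
First stockout at step 7

7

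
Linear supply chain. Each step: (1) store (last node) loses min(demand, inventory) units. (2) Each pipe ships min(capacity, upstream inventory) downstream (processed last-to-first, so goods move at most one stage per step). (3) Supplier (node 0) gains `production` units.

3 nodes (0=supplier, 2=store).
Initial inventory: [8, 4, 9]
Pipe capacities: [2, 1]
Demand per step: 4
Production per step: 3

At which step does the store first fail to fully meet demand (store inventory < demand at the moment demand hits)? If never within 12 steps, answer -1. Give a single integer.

Step 1: demand=4,sold=4 ship[1->2]=1 ship[0->1]=2 prod=3 -> [9 5 6]
Step 2: demand=4,sold=4 ship[1->2]=1 ship[0->1]=2 prod=3 -> [10 6 3]
Step 3: demand=4,sold=3 ship[1->2]=1 ship[0->1]=2 prod=3 -> [11 7 1]
Step 4: demand=4,sold=1 ship[1->2]=1 ship[0->1]=2 prod=3 -> [12 8 1]
Step 5: demand=4,sold=1 ship[1->2]=1 ship[0->1]=2 prod=3 -> [13 9 1]
Step 6: demand=4,sold=1 ship[1->2]=1 ship[0->1]=2 prod=3 -> [14 10 1]
Step 7: demand=4,sold=1 ship[1->2]=1 ship[0->1]=2 prod=3 -> [15 11 1]
Step 8: demand=4,sold=1 ship[1->2]=1 ship[0->1]=2 prod=3 -> [16 12 1]
Step 9: demand=4,sold=1 ship[1->2]=1 ship[0->1]=2 prod=3 -> [17 13 1]
Step 10: demand=4,sold=1 ship[1->2]=1 ship[0->1]=2 prod=3 -> [18 14 1]
Step 11: demand=4,sold=1 ship[1->2]=1 ship[0->1]=2 prod=3 -> [19 15 1]
Step 12: demand=4,sold=1 ship[1->2]=1 ship[0->1]=2 prod=3 -> [20 16 1]
First stockout at step 3

3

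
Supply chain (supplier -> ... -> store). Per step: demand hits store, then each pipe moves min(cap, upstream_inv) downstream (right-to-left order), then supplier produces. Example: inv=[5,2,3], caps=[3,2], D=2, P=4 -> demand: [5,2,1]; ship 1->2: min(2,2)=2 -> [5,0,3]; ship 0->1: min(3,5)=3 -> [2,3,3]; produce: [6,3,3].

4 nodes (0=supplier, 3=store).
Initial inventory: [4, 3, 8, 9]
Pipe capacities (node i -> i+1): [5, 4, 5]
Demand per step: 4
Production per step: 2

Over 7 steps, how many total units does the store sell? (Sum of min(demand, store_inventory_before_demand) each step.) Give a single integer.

Answer: 28

Derivation:
Step 1: sold=4 (running total=4) -> [2 4 6 10]
Step 2: sold=4 (running total=8) -> [2 2 5 11]
Step 3: sold=4 (running total=12) -> [2 2 2 12]
Step 4: sold=4 (running total=16) -> [2 2 2 10]
Step 5: sold=4 (running total=20) -> [2 2 2 8]
Step 6: sold=4 (running total=24) -> [2 2 2 6]
Step 7: sold=4 (running total=28) -> [2 2 2 4]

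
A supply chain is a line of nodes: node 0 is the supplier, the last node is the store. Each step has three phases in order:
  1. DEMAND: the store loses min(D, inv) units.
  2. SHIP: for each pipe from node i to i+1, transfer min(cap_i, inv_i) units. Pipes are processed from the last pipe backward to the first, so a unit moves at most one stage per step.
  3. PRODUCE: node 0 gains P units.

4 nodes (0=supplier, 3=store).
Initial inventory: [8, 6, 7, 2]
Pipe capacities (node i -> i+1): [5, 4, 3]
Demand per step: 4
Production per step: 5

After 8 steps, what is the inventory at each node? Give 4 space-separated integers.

Step 1: demand=4,sold=2 ship[2->3]=3 ship[1->2]=4 ship[0->1]=5 prod=5 -> inv=[8 7 8 3]
Step 2: demand=4,sold=3 ship[2->3]=3 ship[1->2]=4 ship[0->1]=5 prod=5 -> inv=[8 8 9 3]
Step 3: demand=4,sold=3 ship[2->3]=3 ship[1->2]=4 ship[0->1]=5 prod=5 -> inv=[8 9 10 3]
Step 4: demand=4,sold=3 ship[2->3]=3 ship[1->2]=4 ship[0->1]=5 prod=5 -> inv=[8 10 11 3]
Step 5: demand=4,sold=3 ship[2->3]=3 ship[1->2]=4 ship[0->1]=5 prod=5 -> inv=[8 11 12 3]
Step 6: demand=4,sold=3 ship[2->3]=3 ship[1->2]=4 ship[0->1]=5 prod=5 -> inv=[8 12 13 3]
Step 7: demand=4,sold=3 ship[2->3]=3 ship[1->2]=4 ship[0->1]=5 prod=5 -> inv=[8 13 14 3]
Step 8: demand=4,sold=3 ship[2->3]=3 ship[1->2]=4 ship[0->1]=5 prod=5 -> inv=[8 14 15 3]

8 14 15 3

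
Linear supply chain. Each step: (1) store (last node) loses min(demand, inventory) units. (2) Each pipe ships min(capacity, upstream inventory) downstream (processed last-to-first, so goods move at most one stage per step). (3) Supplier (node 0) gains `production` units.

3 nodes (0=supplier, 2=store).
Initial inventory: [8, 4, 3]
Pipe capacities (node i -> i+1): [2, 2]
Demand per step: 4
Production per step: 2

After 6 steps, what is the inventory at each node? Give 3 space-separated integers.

Step 1: demand=4,sold=3 ship[1->2]=2 ship[0->1]=2 prod=2 -> inv=[8 4 2]
Step 2: demand=4,sold=2 ship[1->2]=2 ship[0->1]=2 prod=2 -> inv=[8 4 2]
Step 3: demand=4,sold=2 ship[1->2]=2 ship[0->1]=2 prod=2 -> inv=[8 4 2]
Step 4: demand=4,sold=2 ship[1->2]=2 ship[0->1]=2 prod=2 -> inv=[8 4 2]
Step 5: demand=4,sold=2 ship[1->2]=2 ship[0->1]=2 prod=2 -> inv=[8 4 2]
Step 6: demand=4,sold=2 ship[1->2]=2 ship[0->1]=2 prod=2 -> inv=[8 4 2]

8 4 2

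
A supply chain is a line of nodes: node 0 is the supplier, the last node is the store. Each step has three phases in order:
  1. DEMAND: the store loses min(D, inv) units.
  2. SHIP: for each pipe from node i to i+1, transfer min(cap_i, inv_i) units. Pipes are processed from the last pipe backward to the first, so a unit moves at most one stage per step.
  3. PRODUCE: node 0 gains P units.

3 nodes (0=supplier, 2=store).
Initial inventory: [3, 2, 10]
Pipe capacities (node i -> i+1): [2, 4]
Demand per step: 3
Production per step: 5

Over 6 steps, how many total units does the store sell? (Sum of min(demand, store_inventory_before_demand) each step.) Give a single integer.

Step 1: sold=3 (running total=3) -> [6 2 9]
Step 2: sold=3 (running total=6) -> [9 2 8]
Step 3: sold=3 (running total=9) -> [12 2 7]
Step 4: sold=3 (running total=12) -> [15 2 6]
Step 5: sold=3 (running total=15) -> [18 2 5]
Step 6: sold=3 (running total=18) -> [21 2 4]

Answer: 18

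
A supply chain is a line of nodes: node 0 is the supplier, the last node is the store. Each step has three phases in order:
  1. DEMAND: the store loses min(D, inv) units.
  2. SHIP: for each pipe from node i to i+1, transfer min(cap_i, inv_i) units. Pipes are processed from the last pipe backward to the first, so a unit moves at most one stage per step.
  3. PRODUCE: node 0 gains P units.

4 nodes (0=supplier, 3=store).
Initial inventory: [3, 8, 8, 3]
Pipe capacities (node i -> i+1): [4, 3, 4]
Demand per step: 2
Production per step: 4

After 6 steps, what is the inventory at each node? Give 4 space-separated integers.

Step 1: demand=2,sold=2 ship[2->3]=4 ship[1->2]=3 ship[0->1]=3 prod=4 -> inv=[4 8 7 5]
Step 2: demand=2,sold=2 ship[2->3]=4 ship[1->2]=3 ship[0->1]=4 prod=4 -> inv=[4 9 6 7]
Step 3: demand=2,sold=2 ship[2->3]=4 ship[1->2]=3 ship[0->1]=4 prod=4 -> inv=[4 10 5 9]
Step 4: demand=2,sold=2 ship[2->3]=4 ship[1->2]=3 ship[0->1]=4 prod=4 -> inv=[4 11 4 11]
Step 5: demand=2,sold=2 ship[2->3]=4 ship[1->2]=3 ship[0->1]=4 prod=4 -> inv=[4 12 3 13]
Step 6: demand=2,sold=2 ship[2->3]=3 ship[1->2]=3 ship[0->1]=4 prod=4 -> inv=[4 13 3 14]

4 13 3 14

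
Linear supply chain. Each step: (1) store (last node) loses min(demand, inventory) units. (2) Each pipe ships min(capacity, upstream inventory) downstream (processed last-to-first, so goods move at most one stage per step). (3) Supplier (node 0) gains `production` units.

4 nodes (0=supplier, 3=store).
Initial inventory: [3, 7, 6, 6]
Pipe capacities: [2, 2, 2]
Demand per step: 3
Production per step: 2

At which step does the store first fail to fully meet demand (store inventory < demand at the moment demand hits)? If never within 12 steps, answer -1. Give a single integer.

Step 1: demand=3,sold=3 ship[2->3]=2 ship[1->2]=2 ship[0->1]=2 prod=2 -> [3 7 6 5]
Step 2: demand=3,sold=3 ship[2->3]=2 ship[1->2]=2 ship[0->1]=2 prod=2 -> [3 7 6 4]
Step 3: demand=3,sold=3 ship[2->3]=2 ship[1->2]=2 ship[0->1]=2 prod=2 -> [3 7 6 3]
Step 4: demand=3,sold=3 ship[2->3]=2 ship[1->2]=2 ship[0->1]=2 prod=2 -> [3 7 6 2]
Step 5: demand=3,sold=2 ship[2->3]=2 ship[1->2]=2 ship[0->1]=2 prod=2 -> [3 7 6 2]
Step 6: demand=3,sold=2 ship[2->3]=2 ship[1->2]=2 ship[0->1]=2 prod=2 -> [3 7 6 2]
Step 7: demand=3,sold=2 ship[2->3]=2 ship[1->2]=2 ship[0->1]=2 prod=2 -> [3 7 6 2]
Step 8: demand=3,sold=2 ship[2->3]=2 ship[1->2]=2 ship[0->1]=2 prod=2 -> [3 7 6 2]
Step 9: demand=3,sold=2 ship[2->3]=2 ship[1->2]=2 ship[0->1]=2 prod=2 -> [3 7 6 2]
Step 10: demand=3,sold=2 ship[2->3]=2 ship[1->2]=2 ship[0->1]=2 prod=2 -> [3 7 6 2]
Step 11: demand=3,sold=2 ship[2->3]=2 ship[1->2]=2 ship[0->1]=2 prod=2 -> [3 7 6 2]
Step 12: demand=3,sold=2 ship[2->3]=2 ship[1->2]=2 ship[0->1]=2 prod=2 -> [3 7 6 2]
First stockout at step 5

5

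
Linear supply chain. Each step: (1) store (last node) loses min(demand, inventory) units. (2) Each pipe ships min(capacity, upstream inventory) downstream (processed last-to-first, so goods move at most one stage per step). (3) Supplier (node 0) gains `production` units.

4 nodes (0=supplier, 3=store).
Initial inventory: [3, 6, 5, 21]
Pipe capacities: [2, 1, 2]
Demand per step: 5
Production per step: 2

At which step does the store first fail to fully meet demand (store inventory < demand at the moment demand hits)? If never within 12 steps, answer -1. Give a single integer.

Step 1: demand=5,sold=5 ship[2->3]=2 ship[1->2]=1 ship[0->1]=2 prod=2 -> [3 7 4 18]
Step 2: demand=5,sold=5 ship[2->3]=2 ship[1->2]=1 ship[0->1]=2 prod=2 -> [3 8 3 15]
Step 3: demand=5,sold=5 ship[2->3]=2 ship[1->2]=1 ship[0->1]=2 prod=2 -> [3 9 2 12]
Step 4: demand=5,sold=5 ship[2->3]=2 ship[1->2]=1 ship[0->1]=2 prod=2 -> [3 10 1 9]
Step 5: demand=5,sold=5 ship[2->3]=1 ship[1->2]=1 ship[0->1]=2 prod=2 -> [3 11 1 5]
Step 6: demand=5,sold=5 ship[2->3]=1 ship[1->2]=1 ship[0->1]=2 prod=2 -> [3 12 1 1]
Step 7: demand=5,sold=1 ship[2->3]=1 ship[1->2]=1 ship[0->1]=2 prod=2 -> [3 13 1 1]
Step 8: demand=5,sold=1 ship[2->3]=1 ship[1->2]=1 ship[0->1]=2 prod=2 -> [3 14 1 1]
Step 9: demand=5,sold=1 ship[2->3]=1 ship[1->2]=1 ship[0->1]=2 prod=2 -> [3 15 1 1]
Step 10: demand=5,sold=1 ship[2->3]=1 ship[1->2]=1 ship[0->1]=2 prod=2 -> [3 16 1 1]
Step 11: demand=5,sold=1 ship[2->3]=1 ship[1->2]=1 ship[0->1]=2 prod=2 -> [3 17 1 1]
Step 12: demand=5,sold=1 ship[2->3]=1 ship[1->2]=1 ship[0->1]=2 prod=2 -> [3 18 1 1]
First stockout at step 7

7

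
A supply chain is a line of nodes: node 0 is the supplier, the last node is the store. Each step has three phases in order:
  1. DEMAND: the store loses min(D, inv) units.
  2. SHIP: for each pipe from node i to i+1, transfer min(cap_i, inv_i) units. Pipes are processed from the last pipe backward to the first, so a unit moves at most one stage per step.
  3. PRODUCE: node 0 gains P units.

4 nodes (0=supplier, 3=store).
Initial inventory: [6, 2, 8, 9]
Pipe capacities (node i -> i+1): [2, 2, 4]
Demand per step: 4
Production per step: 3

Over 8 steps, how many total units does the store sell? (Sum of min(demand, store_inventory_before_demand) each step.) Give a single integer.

Step 1: sold=4 (running total=4) -> [7 2 6 9]
Step 2: sold=4 (running total=8) -> [8 2 4 9]
Step 3: sold=4 (running total=12) -> [9 2 2 9]
Step 4: sold=4 (running total=16) -> [10 2 2 7]
Step 5: sold=4 (running total=20) -> [11 2 2 5]
Step 6: sold=4 (running total=24) -> [12 2 2 3]
Step 7: sold=3 (running total=27) -> [13 2 2 2]
Step 8: sold=2 (running total=29) -> [14 2 2 2]

Answer: 29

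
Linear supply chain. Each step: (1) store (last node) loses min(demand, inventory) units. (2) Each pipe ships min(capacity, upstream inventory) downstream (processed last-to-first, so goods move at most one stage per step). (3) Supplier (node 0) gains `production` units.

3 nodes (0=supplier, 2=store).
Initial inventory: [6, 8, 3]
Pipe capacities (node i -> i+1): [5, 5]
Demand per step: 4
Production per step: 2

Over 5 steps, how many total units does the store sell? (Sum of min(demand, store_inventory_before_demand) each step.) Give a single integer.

Answer: 19

Derivation:
Step 1: sold=3 (running total=3) -> [3 8 5]
Step 2: sold=4 (running total=7) -> [2 6 6]
Step 3: sold=4 (running total=11) -> [2 3 7]
Step 4: sold=4 (running total=15) -> [2 2 6]
Step 5: sold=4 (running total=19) -> [2 2 4]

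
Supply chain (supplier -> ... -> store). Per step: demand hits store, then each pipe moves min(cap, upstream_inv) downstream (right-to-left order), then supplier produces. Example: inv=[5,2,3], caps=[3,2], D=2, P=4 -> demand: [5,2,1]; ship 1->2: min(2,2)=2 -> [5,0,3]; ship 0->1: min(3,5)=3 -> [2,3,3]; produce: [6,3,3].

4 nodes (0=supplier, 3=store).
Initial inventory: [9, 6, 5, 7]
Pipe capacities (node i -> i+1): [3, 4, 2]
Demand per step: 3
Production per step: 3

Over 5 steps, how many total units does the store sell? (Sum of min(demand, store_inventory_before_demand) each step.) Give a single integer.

Answer: 15

Derivation:
Step 1: sold=3 (running total=3) -> [9 5 7 6]
Step 2: sold=3 (running total=6) -> [9 4 9 5]
Step 3: sold=3 (running total=9) -> [9 3 11 4]
Step 4: sold=3 (running total=12) -> [9 3 12 3]
Step 5: sold=3 (running total=15) -> [9 3 13 2]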